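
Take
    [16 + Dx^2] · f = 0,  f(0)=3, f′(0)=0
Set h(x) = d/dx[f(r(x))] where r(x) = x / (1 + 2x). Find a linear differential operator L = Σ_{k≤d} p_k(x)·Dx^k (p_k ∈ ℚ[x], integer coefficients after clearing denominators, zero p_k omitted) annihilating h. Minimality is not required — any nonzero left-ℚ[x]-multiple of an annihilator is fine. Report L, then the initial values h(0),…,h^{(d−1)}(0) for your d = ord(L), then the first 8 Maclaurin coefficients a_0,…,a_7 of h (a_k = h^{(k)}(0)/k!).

f: a_k = 3, 0, -24, 0, 32, 0, -256/15, 0, …
L₀ from L_f via x↦r, Dx↦r'^{-1}Dx.
h₀' ⇒ L via d/dx closure of L₀.
L = (40 + 96·x + 96·x^2) + (12 + 72·x + 144·x^2 + 96·x^3)·Dx + (1 + 8·x + 24·x^2 + 32·x^3 + 16·x^4)·Dx^2  (order 2).
h: a_k = 0, -48, 288, -1024, 2560, -19712/5, -10752/5, 4820992/105, …
ICs: h(0) = 0, h′(0) = -48.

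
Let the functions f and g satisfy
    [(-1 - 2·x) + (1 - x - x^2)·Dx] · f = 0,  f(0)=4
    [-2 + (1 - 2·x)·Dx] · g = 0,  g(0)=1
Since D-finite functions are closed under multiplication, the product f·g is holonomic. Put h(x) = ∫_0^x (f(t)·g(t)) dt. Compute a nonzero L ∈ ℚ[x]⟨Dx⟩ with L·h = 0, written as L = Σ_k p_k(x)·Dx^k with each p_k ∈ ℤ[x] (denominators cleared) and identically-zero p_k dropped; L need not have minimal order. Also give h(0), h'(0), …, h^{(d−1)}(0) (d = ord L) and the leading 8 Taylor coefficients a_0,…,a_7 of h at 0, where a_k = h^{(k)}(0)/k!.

L = (-3 + 2·x + 6·x^2)·Dx + (1 - 3·x + x^2 + 2·x^3)·Dx^2  (order 2).
h: a_k = 0, 4, 6, 32/3, 19, 172/5, 188/3, 804/7, …
ICs: h(0) = 0, h′(0) = 4.

f: a_k = 4, 4, 8, 12, 20, 32, 52, 84, …
g: a_k = 1, 2, 4, 8, 16, 32, 64, 128, …
h₀=f·g: eliminate ⇒ L₀, order ≤ 1·1.
h=∫₀ˣh₀: take L = L₀·Dx.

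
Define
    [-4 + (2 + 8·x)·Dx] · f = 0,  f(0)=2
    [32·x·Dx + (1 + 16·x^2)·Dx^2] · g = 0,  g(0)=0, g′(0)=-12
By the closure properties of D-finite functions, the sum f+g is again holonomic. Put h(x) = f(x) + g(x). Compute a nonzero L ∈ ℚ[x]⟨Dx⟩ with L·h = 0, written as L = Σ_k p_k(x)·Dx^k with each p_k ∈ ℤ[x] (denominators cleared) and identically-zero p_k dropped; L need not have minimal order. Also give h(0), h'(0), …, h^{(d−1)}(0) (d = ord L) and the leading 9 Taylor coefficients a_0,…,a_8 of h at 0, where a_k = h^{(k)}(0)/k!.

L = (-32 - 320·x + 1536·x^2 + 3072·x^3)·Dx + (-22 - 128·x + 320·x^2 + 6144·x^3 + 10752·x^4)·Dx^2 + (-1 + 12·x + 96·x^2 + 384·x^3 + 1792·x^4 + 3072·x^5)·Dx^3  (order 3).
h: a_k = 2, -8, -4, 72, -20, -2792/5, -168, 52848/7, -1716, …
ICs: h(0) = 2, h′(0) = -8, h′′(0) = -8.

f: a_k = 2, 4, -4, 8, -20, 56, -168, 528, -1716, …
g: a_k = 0, -12, 0, 64, 0, -3072/5, 0, 49152/7, 0, …
h₀=f+g: left-lcm gives L₀, ord ≤ 3.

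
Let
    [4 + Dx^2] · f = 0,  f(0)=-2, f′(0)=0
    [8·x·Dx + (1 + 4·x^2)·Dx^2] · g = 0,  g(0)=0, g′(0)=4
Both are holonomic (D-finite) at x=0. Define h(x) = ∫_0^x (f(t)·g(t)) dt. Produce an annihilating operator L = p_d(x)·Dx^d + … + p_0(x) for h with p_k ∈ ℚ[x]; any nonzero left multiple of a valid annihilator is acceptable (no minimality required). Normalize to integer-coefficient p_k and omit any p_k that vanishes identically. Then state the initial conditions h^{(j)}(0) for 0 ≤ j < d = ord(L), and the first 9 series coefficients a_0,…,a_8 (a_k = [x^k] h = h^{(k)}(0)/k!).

f: a_k = -2, 0, 4, 0, -4/3, 0, 8/45, 0, -4/315, …
g: a_k = 0, 4, 0, -16/3, 0, 64/5, 0, -256/7, 0, …
h₀=f·g: eliminate ⇒ L₀, order ≤ 2·2.
h=∫h₀ ⇒ L = L₀·Dx.
L = (80 + 832·x^2 + 1408·x^4 + 2048·x^6 + 2048·x^8)·Dx + (96·x + 640·x^3 + 1536·x^5 + 2048·x^7)·Dx^2 + (24 + 256·x^2 + 576·x^4 + 1024·x^6 + 1024·x^8)·Dx^3 + (24·x + 160·x^3 + 384·x^5 + 512·x^7)·Dx^4 + (1 + 12·x^2 + 56·x^4 + 128·x^6 + 128·x^8)·Dx^5  (order 5).
h: a_k = 0, 0, -4, 0, 20/3, 0, -392/45, 0, 5204/315, …
ICs: h(0) = 0, h′(0) = 0, h′′(0) = -8, h′′′(0) = 0, h′′′′(0) = 160.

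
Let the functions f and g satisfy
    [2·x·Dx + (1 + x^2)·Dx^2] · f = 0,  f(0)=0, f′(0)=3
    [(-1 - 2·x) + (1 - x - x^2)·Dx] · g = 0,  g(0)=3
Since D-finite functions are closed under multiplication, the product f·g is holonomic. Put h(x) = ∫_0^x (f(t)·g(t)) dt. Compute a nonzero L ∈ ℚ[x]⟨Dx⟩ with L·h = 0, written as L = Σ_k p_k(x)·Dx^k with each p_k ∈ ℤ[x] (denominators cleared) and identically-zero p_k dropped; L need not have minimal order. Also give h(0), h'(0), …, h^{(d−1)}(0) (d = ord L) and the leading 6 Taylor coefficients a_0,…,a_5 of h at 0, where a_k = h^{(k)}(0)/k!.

L = (2 + 2·x + 6·x^2)·Dx + (2 + 2·x + 4·x^2 + 6·x^3)·Dx^2 + (-1 + x + x^3 + x^4)·Dx^3  (order 3).
h: a_k = 0, 0, 9/2, 3, 15/4, 24/5, …
ICs: h(0) = 0, h′(0) = 0, h′′(0) = 9.

f: a_k = 0, 3, 0, -1, 0, 3/5, …
g: a_k = 3, 3, 6, 9, 15, 24, …
L₀ := L_f ⊗_s L_g (sym. prod.), ord ≤ 2.
Integrate: L := L₀·Dx.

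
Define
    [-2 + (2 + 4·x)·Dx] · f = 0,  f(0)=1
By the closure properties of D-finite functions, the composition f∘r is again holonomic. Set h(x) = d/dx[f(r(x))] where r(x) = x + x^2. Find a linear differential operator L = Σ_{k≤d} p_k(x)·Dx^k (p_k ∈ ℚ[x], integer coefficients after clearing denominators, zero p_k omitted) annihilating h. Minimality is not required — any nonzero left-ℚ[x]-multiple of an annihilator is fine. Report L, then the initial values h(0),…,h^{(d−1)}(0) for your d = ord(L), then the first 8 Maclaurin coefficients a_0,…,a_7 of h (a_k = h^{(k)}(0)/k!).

L = 1 + (-1 - 4·x - 6·x^2 - 4·x^3)·Dx  (order 1).
h: a_k = 1, 1, -3/2, 3/2, -5/8, -9/8, 49/16, -61/16, …
ICs: h(0) = 1.

f: a_k = 1, 1, -1/2, 1/2, -5/8, 7/8, -21/16, 33/16, …
h₀=f(r): pull back L_f along r ⇒ L₀.
Differentiate: ansatz ord ≤ ord L₀ ⇒ L.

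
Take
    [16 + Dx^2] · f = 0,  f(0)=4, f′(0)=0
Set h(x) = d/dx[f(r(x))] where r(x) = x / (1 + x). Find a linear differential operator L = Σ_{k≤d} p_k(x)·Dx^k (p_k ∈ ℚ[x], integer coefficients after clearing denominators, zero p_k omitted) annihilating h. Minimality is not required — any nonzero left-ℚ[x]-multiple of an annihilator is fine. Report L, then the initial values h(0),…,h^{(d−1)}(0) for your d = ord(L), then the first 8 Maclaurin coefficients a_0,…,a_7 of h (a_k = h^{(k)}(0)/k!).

f: a_k = 4, 0, -32, 0, 128/3, 0, -1024/45, 0, …
f∘r: x↦r, Dx↦Dx/r' in L_f ⇒ L₀.
h=h₀': d/dx-closure on L₀ ⇒ L.
L = (22 + 12·x + 6·x^2) + (6 + 18·x + 18·x^2 + 6·x^3)·Dx + (1 + 4·x + 6·x^2 + 4·x^3 + x^4)·Dx^2  (order 2).
h: a_k = 0, -64, 192, -640/3, -640/3, 21952/15, -18368/5, 402176/63, …
ICs: h(0) = 0, h′(0) = -64.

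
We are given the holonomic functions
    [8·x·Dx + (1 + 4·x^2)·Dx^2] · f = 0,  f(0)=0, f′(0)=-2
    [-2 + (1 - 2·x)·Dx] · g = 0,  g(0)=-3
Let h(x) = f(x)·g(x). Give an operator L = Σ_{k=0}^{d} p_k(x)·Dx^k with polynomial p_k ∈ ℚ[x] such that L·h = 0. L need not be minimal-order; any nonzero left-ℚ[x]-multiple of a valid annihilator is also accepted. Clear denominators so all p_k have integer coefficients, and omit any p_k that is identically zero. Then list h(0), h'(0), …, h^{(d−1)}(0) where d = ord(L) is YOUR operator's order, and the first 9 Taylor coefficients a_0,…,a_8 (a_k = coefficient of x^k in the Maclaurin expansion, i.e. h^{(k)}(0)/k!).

f: a_k = 0, -2, 0, 8/3, 0, -32/5, 0, 128/7, 0, …
g: a_k = -3, -6, -12, -24, -48, -96, -192, -384, -768, …
L₀ := L_f ⊗_s L_g (sym. prod.), ord ≤ 2.
L = 16·x + (4 - 8·x + 32·x^2)·Dx + (-1 + 2·x - 4·x^2 + 8·x^3)·Dx^2  (order 2).
h: a_k = 0, 6, 12, 16, 32, 416/5, 832/5, 9728/35, 19456/35, …
ICs: h(0) = 0, h′(0) = 6.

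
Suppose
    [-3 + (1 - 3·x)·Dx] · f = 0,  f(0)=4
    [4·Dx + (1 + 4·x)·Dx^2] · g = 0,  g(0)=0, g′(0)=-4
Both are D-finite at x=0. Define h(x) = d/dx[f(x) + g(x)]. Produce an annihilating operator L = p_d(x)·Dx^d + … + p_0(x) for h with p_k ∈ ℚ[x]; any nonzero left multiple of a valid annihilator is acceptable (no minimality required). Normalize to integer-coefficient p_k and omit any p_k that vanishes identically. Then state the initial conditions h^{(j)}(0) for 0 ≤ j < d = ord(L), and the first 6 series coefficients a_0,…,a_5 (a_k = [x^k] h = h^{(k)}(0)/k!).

L = (204 + 144·x) + (11 + 312·x + 288·x^2)·Dx + (-5 - 11·x + 54·x^2 + 72·x^3)·Dx^2  (order 2).
h: a_k = 8, 88, 260, 1552, 3836, 21592, …
ICs: h(0) = 8, h′(0) = 88.

f: a_k = 4, 12, 36, 108, 324, 972, …
g: a_k = 0, -4, 8, -64/3, 64, -1024/5, …
h₀=f+g: left-lcm gives L₀, ord ≤ 3.
Derive L from L₀ (diff closure).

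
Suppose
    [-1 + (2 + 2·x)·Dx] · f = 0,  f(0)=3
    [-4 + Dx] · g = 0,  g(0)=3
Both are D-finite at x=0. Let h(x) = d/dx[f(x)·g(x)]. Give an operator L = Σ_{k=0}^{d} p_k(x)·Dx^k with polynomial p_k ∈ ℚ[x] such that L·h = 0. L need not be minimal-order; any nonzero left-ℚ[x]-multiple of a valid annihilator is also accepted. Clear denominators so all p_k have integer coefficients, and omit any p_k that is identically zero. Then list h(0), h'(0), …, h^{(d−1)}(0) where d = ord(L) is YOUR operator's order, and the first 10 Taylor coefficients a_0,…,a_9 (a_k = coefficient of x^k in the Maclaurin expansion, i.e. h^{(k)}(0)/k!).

f: a_k = 3, 3/2, -3/8, 3/16, -15/128, 21/256, -63/1024, 99/2048, -1287/32768, 2145/65536, …
g: a_k = 3, 12, 24, 32, 32, 128/5, 256/15, 1024/105, 512/105, 2048/945, …
L₀ := L_f ⊗_s L_g (sym. prod.), ord ≤ 1.
Derive L from L₀ (diff closure).
L = (79 + 144·x + 64·x^2) + (-18 - 34·x - 16·x^2)·Dx  (order 1).
h: a_k = 81/2, 711/4, 6147/16, 17523/32, 148659/256, 1253181/2560, 3503907/10240, 29265889/143360, 243638873/2293760, 224615351/4587520, …
ICs: h(0) = 81/2.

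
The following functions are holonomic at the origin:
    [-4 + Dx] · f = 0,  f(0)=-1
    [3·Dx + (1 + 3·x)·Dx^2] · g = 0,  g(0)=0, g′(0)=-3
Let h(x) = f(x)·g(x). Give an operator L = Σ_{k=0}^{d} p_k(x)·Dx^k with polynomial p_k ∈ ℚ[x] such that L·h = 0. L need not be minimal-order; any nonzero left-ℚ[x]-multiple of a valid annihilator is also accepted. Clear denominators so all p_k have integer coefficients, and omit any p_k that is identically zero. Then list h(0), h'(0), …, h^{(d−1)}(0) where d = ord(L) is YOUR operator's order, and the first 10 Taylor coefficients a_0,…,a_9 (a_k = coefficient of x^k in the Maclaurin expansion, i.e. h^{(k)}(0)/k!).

f: a_k = -1, -4, -8, -32/3, -32/3, -128/15, -256/45, -1024/315, -512/315, -2048/2835, …
g: a_k = 0, -3, 9/2, -9, 81/4, -243/5, 243/2, -2187/7, 6561/8, -2187, …
h₀=f·g: eliminate ⇒ L₀, order ≤ 1·2.
L = (4 + 48·x) + (-5 - 24·x)·Dx + (1 + 3·x)·Dx^2  (order 2).
h: a_k = 0, 3, 15/2, 15, 47/4, 118/5, -31/2, 7759/105, -21487/120, 20873/42, …
ICs: h(0) = 0, h′(0) = 3.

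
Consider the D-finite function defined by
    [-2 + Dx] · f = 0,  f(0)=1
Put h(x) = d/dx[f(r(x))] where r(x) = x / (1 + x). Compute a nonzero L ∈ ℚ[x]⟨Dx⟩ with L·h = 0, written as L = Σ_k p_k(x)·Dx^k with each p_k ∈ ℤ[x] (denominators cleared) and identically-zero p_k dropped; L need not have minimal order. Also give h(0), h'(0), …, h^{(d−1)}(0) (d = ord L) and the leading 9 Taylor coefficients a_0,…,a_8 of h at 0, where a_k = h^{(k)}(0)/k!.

L = -2·x + (-1 - 2·x - x^2)·Dx  (order 1).
h: a_k = 2, 0, -2, 8/3, -2, 8/15, 10/9, -256/105, 142/45, …
ICs: h(0) = 2.

f: a_k = 1, 2, 2, 4/3, 2/3, 4/15, 4/45, 8/315, 2/315, …
h₀=f(r): pull back L_f along r ⇒ L₀.
Derive L from L₀ (diff closure).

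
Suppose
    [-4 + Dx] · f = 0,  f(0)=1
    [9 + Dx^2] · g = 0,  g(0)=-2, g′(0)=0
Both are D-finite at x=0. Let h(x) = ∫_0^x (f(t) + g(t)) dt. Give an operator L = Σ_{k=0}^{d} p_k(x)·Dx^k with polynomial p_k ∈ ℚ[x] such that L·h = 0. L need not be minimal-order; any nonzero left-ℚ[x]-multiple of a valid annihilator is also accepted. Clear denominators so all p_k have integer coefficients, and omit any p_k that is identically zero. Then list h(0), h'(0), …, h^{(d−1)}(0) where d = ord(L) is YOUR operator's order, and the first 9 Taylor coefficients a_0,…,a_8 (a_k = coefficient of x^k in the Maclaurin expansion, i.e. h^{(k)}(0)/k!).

L = -36·Dx + 9·Dx^2 - 4·Dx^3 + Dx^4  (order 4).
h: a_k = 0, -1, 2, 17/3, 8/3, 47/60, 64/45, 2777/2520, 128/315, …
ICs: h(0) = 0, h′(0) = -1, h′′(0) = 4, h′′′(0) = 34.

f: a_k = 1, 4, 8, 32/3, 32/3, 128/15, 256/45, 1024/315, 512/315, …
g: a_k = -2, 0, 9, 0, -27/4, 0, 81/40, 0, -729/2240, …
h₀=f+g: left-lcm gives L₀, ord ≤ 3.
h=∫h₀ ⇒ L = L₀·Dx.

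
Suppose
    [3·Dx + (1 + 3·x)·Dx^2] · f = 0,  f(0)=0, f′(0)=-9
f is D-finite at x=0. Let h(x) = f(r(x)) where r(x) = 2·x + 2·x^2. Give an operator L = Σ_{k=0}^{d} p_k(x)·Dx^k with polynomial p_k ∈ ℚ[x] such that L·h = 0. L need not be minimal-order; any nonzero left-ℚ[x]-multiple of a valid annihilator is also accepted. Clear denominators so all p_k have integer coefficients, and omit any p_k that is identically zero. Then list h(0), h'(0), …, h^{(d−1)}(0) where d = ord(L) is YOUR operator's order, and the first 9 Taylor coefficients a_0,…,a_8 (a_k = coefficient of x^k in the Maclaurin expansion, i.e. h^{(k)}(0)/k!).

L = (4 + 12·x + 12·x^2)·Dx + (1 + 8·x + 18·x^2 + 12·x^3)·Dx^2  (order 2).
h: a_k = 0, -18, 36, -108, 378, -7128/5, 5616, -159408/7, 94284, …
ICs: h(0) = 0, h′(0) = -18.

f: a_k = 0, -9, 27/2, -27, 243/4, -729/5, 729/2, -6561/7, 19683/8, …
h₀=f(r): pull back L_f along r ⇒ L₀.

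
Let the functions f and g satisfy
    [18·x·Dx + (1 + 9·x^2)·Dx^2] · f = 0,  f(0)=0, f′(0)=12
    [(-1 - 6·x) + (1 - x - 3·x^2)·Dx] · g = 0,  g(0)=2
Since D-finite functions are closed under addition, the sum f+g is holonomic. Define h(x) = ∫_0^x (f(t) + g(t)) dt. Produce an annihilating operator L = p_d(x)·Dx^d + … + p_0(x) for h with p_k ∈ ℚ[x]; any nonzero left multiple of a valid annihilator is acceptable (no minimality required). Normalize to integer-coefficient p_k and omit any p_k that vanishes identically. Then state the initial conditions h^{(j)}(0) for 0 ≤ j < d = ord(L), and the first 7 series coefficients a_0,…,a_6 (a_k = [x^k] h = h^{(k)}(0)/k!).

f: a_k = 0, 12, 0, -36, 0, 972/5, 0, …
g: a_k = 2, 2, 8, 14, 38, 80, 194, …
Sum ⇒ L₀ = lclm(L_f,L_g) in ℚ(x)⟨Dx⟩.
h=∫h₀ ⇒ L = L₀·Dx.
L = (72 - 288·x - 4428·x^2 - 9720·x^3 - 33534·x^4 - 13122·x^6)·Dx^2 + (-30 - 180·x - 144·x^2 - 1728·x^3 - 9153·x^4 - 23814·x^5 - 2187·x^6 - 13122·x^7)·Dx^3 + (4 + 14·x + 114·x^2 - 36·x^3 + 459·x^4 - 1539·x^5 - 2430·x^6 - 729·x^7 - 2187·x^8)·Dx^4  (order 4).
h: a_k = 0, 2, 7, 8/3, -11/2, 38/5, 686/15, …
ICs: h(0) = 0, h′(0) = 2, h′′(0) = 14, h′′′(0) = 16.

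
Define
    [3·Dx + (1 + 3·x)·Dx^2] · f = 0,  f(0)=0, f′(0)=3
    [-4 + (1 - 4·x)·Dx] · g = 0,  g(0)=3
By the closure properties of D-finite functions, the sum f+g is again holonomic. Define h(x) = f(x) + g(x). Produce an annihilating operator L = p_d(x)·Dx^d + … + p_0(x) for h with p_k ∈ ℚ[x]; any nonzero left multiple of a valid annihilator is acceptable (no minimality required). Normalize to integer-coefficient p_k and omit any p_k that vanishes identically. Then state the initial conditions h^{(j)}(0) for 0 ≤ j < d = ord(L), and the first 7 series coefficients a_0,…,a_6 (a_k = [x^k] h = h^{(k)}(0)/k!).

L = (-432 - 288·x)·Dx + (-78 - 720·x - 576·x^2)·Dx^2 + (11 + x - 144·x^2 - 144·x^3)·Dx^3  (order 3).
h: a_k = 3, 15, 87/2, 201, 2991/4, 15603/5, 24333/2, …
ICs: h(0) = 3, h′(0) = 15, h′′(0) = 87.

f: a_k = 0, 3, -9/2, 9, -81/4, 243/5, -243/2, …
g: a_k = 3, 12, 48, 192, 768, 3072, 12288, …
Sum ⇒ L₀ = lclm(L_f,L_g) in ℚ(x)⟨Dx⟩.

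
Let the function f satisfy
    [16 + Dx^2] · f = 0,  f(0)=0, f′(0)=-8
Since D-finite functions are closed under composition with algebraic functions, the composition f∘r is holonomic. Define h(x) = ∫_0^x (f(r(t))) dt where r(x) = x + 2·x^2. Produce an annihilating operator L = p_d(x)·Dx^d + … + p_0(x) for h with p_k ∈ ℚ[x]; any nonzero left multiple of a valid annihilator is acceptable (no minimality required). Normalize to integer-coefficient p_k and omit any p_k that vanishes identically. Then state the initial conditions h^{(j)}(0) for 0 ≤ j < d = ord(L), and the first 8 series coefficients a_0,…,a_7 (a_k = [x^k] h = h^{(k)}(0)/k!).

L = (16 + 192·x + 768·x^2 + 1024·x^3)·Dx - 4·Dx^2 + (1 + 4·x)·Dx^3  (order 3).
h: a_k = 0, 0, -4, -16/3, 16/3, 128/5, 1792/45, 0, …
ICs: h(0) = 0, h′(0) = 0, h′′(0) = -8.

f: a_k = 0, -8, 0, 64/3, 0, -256/15, 0, 2048/315, …
h₀=f(r): pull back L_f along r ⇒ L₀.
∫: right-multiply L₀ by Dx.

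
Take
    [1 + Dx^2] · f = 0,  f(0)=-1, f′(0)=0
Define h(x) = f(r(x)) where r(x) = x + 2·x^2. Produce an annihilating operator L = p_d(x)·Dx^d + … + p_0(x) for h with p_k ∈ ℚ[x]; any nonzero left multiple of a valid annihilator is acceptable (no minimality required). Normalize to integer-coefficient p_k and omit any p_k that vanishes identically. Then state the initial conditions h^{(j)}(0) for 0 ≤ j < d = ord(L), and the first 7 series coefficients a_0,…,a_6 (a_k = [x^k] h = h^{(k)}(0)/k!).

L = (1 + 12·x + 48·x^2 + 64·x^3) - 4·Dx + (1 + 4·x)·Dx^2  (order 2).
h: a_k = -1, 0, 1/2, 2, 47/24, -1/3, -719/720, …
ICs: h(0) = -1, h′(0) = 0.

f: a_k = -1, 0, 1/2, 0, -1/24, 0, 1/720, …
Change of var in L_f (x↦r) gives L₀.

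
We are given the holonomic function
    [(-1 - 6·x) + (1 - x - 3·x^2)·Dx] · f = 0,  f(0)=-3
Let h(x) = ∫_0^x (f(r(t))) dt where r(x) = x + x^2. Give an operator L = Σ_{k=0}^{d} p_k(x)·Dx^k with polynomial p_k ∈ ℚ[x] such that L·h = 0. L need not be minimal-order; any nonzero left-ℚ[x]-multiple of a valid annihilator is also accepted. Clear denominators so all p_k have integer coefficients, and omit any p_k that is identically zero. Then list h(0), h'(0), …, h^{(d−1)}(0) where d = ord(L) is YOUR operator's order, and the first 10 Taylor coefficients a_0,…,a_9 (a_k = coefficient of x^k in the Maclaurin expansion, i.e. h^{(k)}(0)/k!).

f: a_k = -3, -3, -12, -21, -57, -120, -291, -651, -1524, -3477, …
Change of var in L_f (x↦r) gives L₀.
Integrate: L := L₀·Dx.
L = (1 + 8·x + 18·x^2 + 12·x^3)·Dx + (-1 + x + 4·x^2 + 6·x^3 + 3·x^4)·Dx^2  (order 2).
h: a_k = 0, -3, -3/2, -5, -45/4, -132/5, -137/2, -1254/7, -3825/8, -3901/3, …
ICs: h(0) = 0, h′(0) = -3.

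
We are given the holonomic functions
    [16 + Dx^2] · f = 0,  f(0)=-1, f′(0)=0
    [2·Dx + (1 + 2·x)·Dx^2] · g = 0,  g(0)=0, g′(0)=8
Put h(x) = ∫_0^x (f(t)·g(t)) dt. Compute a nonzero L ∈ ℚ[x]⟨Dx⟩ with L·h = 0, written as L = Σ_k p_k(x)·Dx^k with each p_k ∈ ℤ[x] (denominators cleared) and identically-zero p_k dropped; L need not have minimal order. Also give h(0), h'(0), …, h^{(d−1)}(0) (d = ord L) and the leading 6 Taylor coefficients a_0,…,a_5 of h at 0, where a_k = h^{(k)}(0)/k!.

L = (2688 + 27648·x + 93184·x^2 + 131072·x^3 + 65536·x^4)·Dx + (896 + 5888·x + 12288·x^2 + 8192·x^3)·Dx^2 + (408 + 3712·x + 11904·x^2 + 16384·x^3 + 8192·x^4)·Dx^3 + (56 + 368·x + 768·x^2 + 512·x^3)·Dx^4 + (15 + 124·x + 380·x^2 + 512·x^3 + 256·x^4)·Dx^5  (order 5).
h: a_k = 0, 0, -4, 8/3, 40/3, -48/5, …
ICs: h(0) = 0, h′(0) = 0, h′′(0) = -8, h′′′(0) = 16, h′′′′(0) = 320.

f: a_k = -1, 0, 8, 0, -32/3, 0, …
g: a_k = 0, 8, -8, 32/3, -16, 128/5, …
L₀ := L_f ⊗_s L_g (sym. prod.), ord ≤ 4.
Integrate: L := L₀·Dx.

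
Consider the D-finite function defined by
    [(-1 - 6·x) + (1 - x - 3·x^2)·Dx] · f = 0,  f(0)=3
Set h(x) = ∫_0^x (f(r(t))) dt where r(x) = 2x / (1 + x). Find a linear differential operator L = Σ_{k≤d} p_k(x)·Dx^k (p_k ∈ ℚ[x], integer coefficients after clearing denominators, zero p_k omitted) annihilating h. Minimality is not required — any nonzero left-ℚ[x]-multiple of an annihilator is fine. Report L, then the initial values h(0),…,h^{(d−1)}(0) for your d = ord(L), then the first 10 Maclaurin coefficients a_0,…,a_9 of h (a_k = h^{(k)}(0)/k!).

f: a_k = 3, 3, 12, 21, 57, 120, 291, 651, 1524, 3477, …
L₀ from L_f via x↦r, Dx↦r'^{-1}Dx.
∫: right-multiply L₀ by Dx.
L = (2 + 26·x)·Dx + (-1 - x + 13·x^2 + 13·x^3)·Dx^2  (order 2).
h: a_k = 0, 3, 3, 14, 39/2, 546/5, 169, 1014, 6591/4, 30758/3, …
ICs: h(0) = 0, h′(0) = 3.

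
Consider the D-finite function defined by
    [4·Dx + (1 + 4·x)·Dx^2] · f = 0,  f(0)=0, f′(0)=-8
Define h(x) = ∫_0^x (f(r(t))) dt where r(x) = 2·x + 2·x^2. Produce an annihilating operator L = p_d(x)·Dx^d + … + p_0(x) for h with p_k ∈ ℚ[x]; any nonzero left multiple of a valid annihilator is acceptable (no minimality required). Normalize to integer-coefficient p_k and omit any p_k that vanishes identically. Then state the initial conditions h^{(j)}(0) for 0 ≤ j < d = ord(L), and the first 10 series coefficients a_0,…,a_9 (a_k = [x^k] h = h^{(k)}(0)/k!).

f: a_k = 0, -8, 16, -128/3, 128, -2048/5, 4096/3, -32768/7, 16384, -524288/9, …
Substitute x→r, Dx→(1/r')Dx; clear ⇒ L₀.
h=∫₀ˣh₀: take L = L₀·Dx.
L = (6 + 16·x + 16·x^2)·Dx^2 + (1 + 10·x + 24·x^2 + 16·x^3)·Dx^3  (order 3).
h: a_k = 0, 0, -8, 16, -160/3, 1088/5, -14848/15, 33792/7, -173056/7, 1181696/9, …
ICs: h(0) = 0, h′(0) = 0, h′′(0) = -16.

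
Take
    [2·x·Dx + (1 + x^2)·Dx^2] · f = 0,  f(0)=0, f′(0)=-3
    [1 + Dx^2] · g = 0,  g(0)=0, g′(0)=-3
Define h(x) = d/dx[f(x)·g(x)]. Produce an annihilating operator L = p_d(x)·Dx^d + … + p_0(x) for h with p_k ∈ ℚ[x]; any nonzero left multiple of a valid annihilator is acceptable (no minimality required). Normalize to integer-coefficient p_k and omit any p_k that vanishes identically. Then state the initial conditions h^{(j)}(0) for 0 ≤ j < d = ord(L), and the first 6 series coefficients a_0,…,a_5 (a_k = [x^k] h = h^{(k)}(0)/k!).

f: a_k = 0, -3, 0, 1, 0, -3/5, …
g: a_k = 0, -3, 0, 1/2, 0, -1/40, …
f·g: L₀ = L_f ⊗_s L_g, ord ≤ 2·2.
h₀' ⇒ L via d/dx closure of L₀.
L = (110 + 294·x^2 + 461·x^4 + 96·x^6 + 12·x^8 + 2·x^10 + x^12) + (68·x + 284·x^3 + 280·x^5 + 80·x^7 + 20·x^9 + 4·x^11)·Dx + (120 + 340·x^2 + 534·x^4 + 148·x^6 + 32·x^8 + 8·x^10 + 2·x^12)·Dx^2 + (68·x + 284·x^3 + 280·x^5 + 80·x^7 + 20·x^9 + 4·x^11)·Dx^3 + (10 + 46·x^2 + 73·x^4 + 52·x^6 + 20·x^8 + 6·x^10 + x^12)·Dx^4  (order 4).
h: a_k = 0, 18, 0, -18, 0, 57/4, …
ICs: h(0) = 0, h′(0) = 18, h′′(0) = 0, h′′′(0) = -108.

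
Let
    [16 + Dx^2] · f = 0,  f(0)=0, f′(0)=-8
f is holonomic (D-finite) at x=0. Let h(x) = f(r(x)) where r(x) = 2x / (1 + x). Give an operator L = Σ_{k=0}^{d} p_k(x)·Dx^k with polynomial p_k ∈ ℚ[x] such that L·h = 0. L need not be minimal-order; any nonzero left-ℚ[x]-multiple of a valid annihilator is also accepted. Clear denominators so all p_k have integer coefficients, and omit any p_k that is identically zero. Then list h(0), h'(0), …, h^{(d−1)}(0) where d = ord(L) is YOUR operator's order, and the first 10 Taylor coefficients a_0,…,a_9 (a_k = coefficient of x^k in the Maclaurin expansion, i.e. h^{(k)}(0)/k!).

f: a_k = 0, -8, 0, 64/3, 0, -256/15, 0, 2048/315, 0, -4096/2835, …
h₀=f(r): pull back L_f along r ⇒ L₀.
L = 64 + (2 + 6·x + 6·x^2 + 2·x^3)·Dx + (1 + 4·x + 6·x^2 + 4·x^3 + x^4)·Dx^2  (order 2).
h: a_k = 0, -16, 16, 464/3, -496, 6928/15, 1040, -1516976/315, 437456/45, -30914864/2835, …
ICs: h(0) = 0, h′(0) = -16.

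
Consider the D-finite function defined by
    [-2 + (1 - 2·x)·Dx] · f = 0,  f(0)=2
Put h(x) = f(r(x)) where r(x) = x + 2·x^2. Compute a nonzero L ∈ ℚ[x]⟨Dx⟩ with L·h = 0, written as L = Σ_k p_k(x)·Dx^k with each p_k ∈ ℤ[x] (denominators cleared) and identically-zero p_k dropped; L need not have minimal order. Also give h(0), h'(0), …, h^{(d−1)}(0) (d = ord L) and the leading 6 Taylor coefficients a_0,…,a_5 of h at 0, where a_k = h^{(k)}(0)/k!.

L = (2 + 8·x) + (-1 + 2·x + 4·x^2)·Dx  (order 1).
h: a_k = 2, 4, 16, 48, 160, 512, …
ICs: h(0) = 2.

f: a_k = 2, 4, 8, 16, 32, 64, …
h₀=f(r): pull back L_f along r ⇒ L₀.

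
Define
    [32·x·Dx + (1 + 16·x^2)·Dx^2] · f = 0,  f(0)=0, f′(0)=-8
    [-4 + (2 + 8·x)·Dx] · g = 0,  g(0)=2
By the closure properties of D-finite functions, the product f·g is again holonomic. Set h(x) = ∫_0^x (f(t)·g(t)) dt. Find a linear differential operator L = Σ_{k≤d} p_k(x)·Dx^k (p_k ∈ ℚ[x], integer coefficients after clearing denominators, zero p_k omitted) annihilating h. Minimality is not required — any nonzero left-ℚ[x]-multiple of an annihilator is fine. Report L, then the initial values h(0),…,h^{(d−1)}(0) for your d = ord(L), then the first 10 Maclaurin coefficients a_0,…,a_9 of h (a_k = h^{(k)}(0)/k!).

L = (12 - 64·x - 64·x^2)·Dx + (-4 + 16·x + 192·x^2 + 256·x^3)·Dx^2 + (1 + 8·x + 32·x^2 + 128·x^3 + 256·x^4)·Dx^3  (order 3).
h: a_k = 0, 0, -8, -32/3, 88/3, 64/3, -6224/45, -26176/105, 150824/105, 1429376/945, …
ICs: h(0) = 0, h′(0) = 0, h′′(0) = -16.

f: a_k = 0, -8, 0, 128/3, 0, -2048/5, 0, 32768/7, 0, -524288/9, …
g: a_k = 2, 4, -4, 8, -20, 56, -168, 528, -1716, 5720, …
Sym-product of L_f,L_g gives L₀ (≤ ord 2).
Integrate: L := L₀·Dx.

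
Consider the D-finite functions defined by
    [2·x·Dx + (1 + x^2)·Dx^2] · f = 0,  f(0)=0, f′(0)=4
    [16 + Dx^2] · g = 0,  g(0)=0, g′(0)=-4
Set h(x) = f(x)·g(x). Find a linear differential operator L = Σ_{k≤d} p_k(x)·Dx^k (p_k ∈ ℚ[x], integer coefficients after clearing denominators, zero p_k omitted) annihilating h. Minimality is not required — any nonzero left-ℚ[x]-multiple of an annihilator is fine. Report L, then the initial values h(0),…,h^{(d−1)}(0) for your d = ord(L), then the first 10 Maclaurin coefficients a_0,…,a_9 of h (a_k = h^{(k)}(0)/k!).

L = (5440 + 19136·x^2 + 25856·x^4 + 16384·x^6 + 4096·x^8) + (1152·x + 3200·x^3 + 3072·x^5 + 1024·x^7)·Dx + (612 + 2252·x^2 + 3168·x^4 + 2048·x^6 + 512·x^8)·Dx^2 + (72·x + 200·x^3 + 192·x^5 + 64·x^7)·Dx^3 + (17 + 66·x^2 + 97·x^4 + 64·x^6 + 16·x^8)·Dx^4  (order 4).
h: a_k = 0, 0, -16, 0, 48, 0, -464/9, 0, 176/5, 0, …
ICs: h(0) = 0, h′(0) = 0, h′′(0) = -32, h′′′(0) = 0.

f: a_k = 0, 4, 0, -4/3, 0, 4/5, 0, -4/7, 0, 4/9, …
g: a_k = 0, -4, 0, 32/3, 0, -128/15, 0, 1024/315, 0, -2048/2835, …
L₀ := L_f ⊗_s L_g (sym. prod.), ord ≤ 4.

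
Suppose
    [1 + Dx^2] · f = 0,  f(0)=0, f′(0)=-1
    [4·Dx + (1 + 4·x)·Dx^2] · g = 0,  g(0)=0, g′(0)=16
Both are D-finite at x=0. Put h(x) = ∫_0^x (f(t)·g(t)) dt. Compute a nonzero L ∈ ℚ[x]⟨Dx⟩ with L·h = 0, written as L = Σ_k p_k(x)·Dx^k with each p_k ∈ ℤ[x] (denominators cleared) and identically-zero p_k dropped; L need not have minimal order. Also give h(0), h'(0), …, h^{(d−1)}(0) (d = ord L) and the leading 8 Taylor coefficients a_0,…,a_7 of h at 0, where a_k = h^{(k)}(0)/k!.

L = (-147 - 144·x - 224·x^2 + 256·x^3 + 256·x^4)·Dx + (-56 - 160·x + 384·x^2 + 512·x^3)·Dx^2 + (-150 - 160·x - 192·x^2 + 512·x^3 + 512·x^4)·Dx^3 + (-56 - 160·x + 384·x^2 + 512·x^3)·Dx^4 + (-3 - 16·x + 32·x^2 + 256·x^3 + 256·x^4)·Dx^5  (order 5).
h: a_k = 0, 0, 0, -16/3, 8, -248/15, 376/9, -7246/63, …
ICs: h(0) = 0, h′(0) = 0, h′′(0) = 0, h′′′(0) = -32, h′′′′(0) = 192.

f: a_k = 0, -1, 0, 1/6, 0, -1/120, 0, 1/5040, …
g: a_k = 0, 16, -32, 256/3, -256, 4096/5, -8192/3, 65536/7, …
h₀=f·g: eliminate ⇒ L₀, order ≤ 2·2.
h=∫h₀ ⇒ L = L₀·Dx.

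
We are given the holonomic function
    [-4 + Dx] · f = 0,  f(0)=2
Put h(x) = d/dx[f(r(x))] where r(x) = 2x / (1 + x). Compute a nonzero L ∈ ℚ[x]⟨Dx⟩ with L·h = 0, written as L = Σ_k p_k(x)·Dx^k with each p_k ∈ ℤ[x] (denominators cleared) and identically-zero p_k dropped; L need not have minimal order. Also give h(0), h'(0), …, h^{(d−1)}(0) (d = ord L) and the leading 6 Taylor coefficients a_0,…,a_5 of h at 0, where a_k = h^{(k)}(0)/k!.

f: a_k = 2, 8, 16, 64/3, 64/3, 256/15, …
L₀ from L_f via x↦r, Dx↦r'^{-1}Dx.
Derive L from L₀ (diff closure).
L = (6 - 2·x) + (-1 - 2·x - x^2)·Dx  (order 1).
h: a_k = 16, 96, 176, 64/3, -176, 736/15, …
ICs: h(0) = 16.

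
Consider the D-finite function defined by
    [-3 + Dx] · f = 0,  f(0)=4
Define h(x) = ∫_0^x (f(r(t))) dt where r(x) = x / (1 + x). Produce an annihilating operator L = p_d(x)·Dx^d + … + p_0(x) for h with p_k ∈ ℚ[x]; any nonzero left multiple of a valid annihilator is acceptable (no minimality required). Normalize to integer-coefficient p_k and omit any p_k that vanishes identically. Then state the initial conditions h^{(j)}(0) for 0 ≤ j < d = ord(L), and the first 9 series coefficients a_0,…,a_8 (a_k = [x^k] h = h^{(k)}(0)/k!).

f: a_k = 4, 12, 18, 18, 27/2, 81/10, 81/20, 243/140, 729/1120, …
Substitute x→r, Dx→(1/r')Dx; clear ⇒ L₀.
∫: right-multiply L₀ by Dx.
L = -3·Dx + (1 + 2·x + x^2)·Dx^2  (order 2).
h: a_k = 0, 4, 6, 2, -3/2, 3/10, 7/20, -69/140, 411/1120, …
ICs: h(0) = 0, h′(0) = 4.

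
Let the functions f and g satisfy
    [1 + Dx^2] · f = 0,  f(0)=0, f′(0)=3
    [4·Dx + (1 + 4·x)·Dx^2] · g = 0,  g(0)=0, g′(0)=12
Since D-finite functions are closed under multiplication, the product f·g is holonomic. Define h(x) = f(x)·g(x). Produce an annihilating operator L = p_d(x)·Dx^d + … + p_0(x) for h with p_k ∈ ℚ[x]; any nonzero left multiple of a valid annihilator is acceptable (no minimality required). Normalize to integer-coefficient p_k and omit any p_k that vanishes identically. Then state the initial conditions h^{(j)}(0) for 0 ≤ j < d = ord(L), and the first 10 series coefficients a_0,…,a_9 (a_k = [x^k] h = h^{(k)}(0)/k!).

f: a_k = 0, 3, 0, -1/2, 0, 1/40, 0, -1/1680, 0, 1/120960, …
g: a_k = 0, 12, -24, 64, -192, 3072/5, -2048, 49152/7, -24576, 262144/3, …
Product ⇒ symmetric product L₀, ord ≤ 4.
L = (-147 - 144·x - 224·x^2 + 256·x^3 + 256·x^4) + (-56 - 160·x + 384·x^2 + 512·x^3)·Dx + (-150 - 160·x - 192·x^2 + 512·x^3 + 512·x^4)·Dx^2 + (-56 - 160·x + 384·x^2 + 512·x^3)·Dx^3 + (-3 - 16·x + 32·x^2 + 256·x^3 + 256·x^4)·Dx^4  (order 4).
h: a_k = 0, 0, 36, -72, 186, -564, 3623/2, -30243/5, 581267/28, -1017923/14, …
ICs: h(0) = 0, h′(0) = 0, h′′(0) = 72, h′′′(0) = -432.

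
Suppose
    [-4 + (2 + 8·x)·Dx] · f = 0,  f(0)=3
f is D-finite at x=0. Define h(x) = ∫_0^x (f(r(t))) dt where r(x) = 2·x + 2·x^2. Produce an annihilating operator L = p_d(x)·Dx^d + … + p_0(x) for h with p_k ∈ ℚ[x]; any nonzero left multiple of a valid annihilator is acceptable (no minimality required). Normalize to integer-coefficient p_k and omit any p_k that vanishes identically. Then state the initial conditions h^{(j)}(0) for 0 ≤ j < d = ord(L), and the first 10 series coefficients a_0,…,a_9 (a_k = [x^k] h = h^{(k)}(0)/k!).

f: a_k = 3, 6, -6, 12, -30, 84, -252, 792, -2574, 8580, …
Change of var in L_f (x↦r) gives L₀.
h=∫h₀ ⇒ L = L₀·Dx.
L = (-4 - 8·x)·Dx + (1 + 8·x + 8·x^2)·Dx^2  (order 2).
h: a_k = 0, 3, 6, -4, 12, -216/5, 176, -5472/7, 3696, -54944/3, …
ICs: h(0) = 0, h′(0) = 3.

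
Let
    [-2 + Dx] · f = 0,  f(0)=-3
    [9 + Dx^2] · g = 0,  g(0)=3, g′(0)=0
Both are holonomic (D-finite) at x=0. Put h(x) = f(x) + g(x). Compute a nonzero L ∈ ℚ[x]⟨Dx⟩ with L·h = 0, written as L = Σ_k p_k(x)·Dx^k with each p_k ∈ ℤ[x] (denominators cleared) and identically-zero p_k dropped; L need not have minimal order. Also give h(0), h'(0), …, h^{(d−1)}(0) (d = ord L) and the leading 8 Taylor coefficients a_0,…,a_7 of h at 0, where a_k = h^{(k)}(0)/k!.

f: a_k = -3, -6, -6, -4, -2, -4/5, -4/15, -8/105, …
g: a_k = 3, 0, -27/2, 0, 81/8, 0, -243/80, 0, …
L₀ := lclm(L_f,L_g); ord L₀ ≤ 1+2.
L = -18 + 9·Dx - 2·Dx^2 + Dx^3  (order 3).
h: a_k = 0, -6, -39/2, -4, 65/8, -4/5, -793/240, -8/105, …
ICs: h(0) = 0, h′(0) = -6, h′′(0) = -39.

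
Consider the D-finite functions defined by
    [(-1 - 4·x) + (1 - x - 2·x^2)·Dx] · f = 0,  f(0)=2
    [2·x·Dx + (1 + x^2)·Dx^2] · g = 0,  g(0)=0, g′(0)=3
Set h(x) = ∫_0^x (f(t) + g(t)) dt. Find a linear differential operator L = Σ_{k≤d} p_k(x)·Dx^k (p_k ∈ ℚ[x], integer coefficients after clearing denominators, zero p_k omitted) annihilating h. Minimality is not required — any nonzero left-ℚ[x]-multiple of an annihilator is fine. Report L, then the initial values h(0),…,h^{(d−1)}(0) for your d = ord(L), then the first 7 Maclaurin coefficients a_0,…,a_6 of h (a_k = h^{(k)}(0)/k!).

f: a_k = 2, 2, 6, 10, 22, 42, 86, …
g: a_k = 0, 3, 0, -1, 0, 3/5, 0, …
L₀ := lclm(L_f,L_g); ord L₀ ≤ 1+2.
Integrate: L := L₀·Dx.
L = (-6 + 24·x + 162·x^2 + 240·x^3 + 384·x^4 + 48·x^6)·Dx^2 + (16 + 74·x + 88·x^2 + 226·x^3 + 212·x^4 + 304·x^5 + 12·x^6 + 48·x^7)·Dx^3 + (-3 - 4·x - 8·x^2 + 28·x^3 + 27·x^4 + 36·x^5 + 40·x^6 + 4·x^7 + 8·x^8)·Dx^4  (order 4).
h: a_k = 0, 2, 5/2, 2, 9/4, 22/5, 71/10, …
ICs: h(0) = 0, h′(0) = 2, h′′(0) = 5, h′′′(0) = 12.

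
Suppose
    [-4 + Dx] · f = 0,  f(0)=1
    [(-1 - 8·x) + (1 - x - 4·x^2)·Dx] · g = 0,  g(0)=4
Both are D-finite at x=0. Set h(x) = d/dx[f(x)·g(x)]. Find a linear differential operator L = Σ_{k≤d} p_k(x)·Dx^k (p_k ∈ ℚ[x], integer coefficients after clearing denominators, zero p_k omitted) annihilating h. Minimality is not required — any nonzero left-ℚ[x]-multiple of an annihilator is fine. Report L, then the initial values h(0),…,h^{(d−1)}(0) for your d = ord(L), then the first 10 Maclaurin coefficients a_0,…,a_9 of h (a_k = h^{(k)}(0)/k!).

L = (34 + 48·x - 112·x^2 - 128·x^3 + 256·x^4) + (-5 + x + 40·x^2 - 64·x^4)·Dx  (order 1).
h: a_k = 20, 136, 572, 6064/3, 19532/3, 60232/3, 2698844/45, 55337056/315, 159420764/315, 4084407928/2835, …
ICs: h(0) = 20.

f: a_k = 1, 4, 8, 32/3, 32/3, 128/15, 256/45, 1024/315, 512/315, 2048/2835, …
g: a_k = 4, 4, 20, 36, 116, 260, 724, 1764, 4660, 11716, …
Product ⇒ symmetric product L₀, ord ≤ 1.
h₀' ⇒ L via d/dx closure of L₀.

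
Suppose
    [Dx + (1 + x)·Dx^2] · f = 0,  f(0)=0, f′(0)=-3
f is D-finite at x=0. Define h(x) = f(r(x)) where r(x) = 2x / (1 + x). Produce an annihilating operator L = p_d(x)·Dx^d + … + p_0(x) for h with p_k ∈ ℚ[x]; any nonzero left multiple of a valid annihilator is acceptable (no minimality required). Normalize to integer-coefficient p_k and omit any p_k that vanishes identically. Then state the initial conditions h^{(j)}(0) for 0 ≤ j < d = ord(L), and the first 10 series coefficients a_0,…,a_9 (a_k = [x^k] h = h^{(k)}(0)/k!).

f: a_k = 0, -3, 3/2, -1, 3/4, -3/5, 1/2, -3/7, 3/8, -1/3, …
Change of var in L_f (x↦r) gives L₀.
L = (4 + 6·x)·Dx + (1 + 4·x + 3·x^2)·Dx^2  (order 2).
h: a_k = 0, -6, 12, -26, 60, -726/5, 364, -6558/7, 2460, -19682/3, …
ICs: h(0) = 0, h′(0) = -6.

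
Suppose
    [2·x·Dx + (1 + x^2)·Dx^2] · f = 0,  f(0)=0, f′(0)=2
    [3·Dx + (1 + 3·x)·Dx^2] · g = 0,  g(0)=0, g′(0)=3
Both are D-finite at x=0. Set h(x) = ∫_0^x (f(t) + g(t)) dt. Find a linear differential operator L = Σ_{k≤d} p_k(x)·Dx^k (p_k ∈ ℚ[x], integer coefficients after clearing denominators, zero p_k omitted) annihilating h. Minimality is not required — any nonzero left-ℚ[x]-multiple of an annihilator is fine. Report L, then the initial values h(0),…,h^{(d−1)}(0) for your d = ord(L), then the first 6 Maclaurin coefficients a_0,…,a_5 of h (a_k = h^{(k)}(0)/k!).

L = (-6 - 54·x + 18·x^2 + 18·x^3)·Dx^2 + (-20 - 12·x - 48·x^2 + 36·x^3 + 36·x^4)·Dx^3 + (-3 - 7·x + 6·x^2 + 2·x^3 + 9·x^4 + 9·x^5)·Dx^4  (order 4).
h: a_k = 0, 0, 5/2, -3/2, 25/12, -81/20, …
ICs: h(0) = 0, h′(0) = 0, h′′(0) = 5, h′′′(0) = -9.

f: a_k = 0, 2, 0, -2/3, 0, 2/5, …
g: a_k = 0, 3, -9/2, 9, -81/4, 243/5, …
Sum ⇒ L₀ = lclm(L_f,L_g) in ℚ(x)⟨Dx⟩.
Integrate: L := L₀·Dx.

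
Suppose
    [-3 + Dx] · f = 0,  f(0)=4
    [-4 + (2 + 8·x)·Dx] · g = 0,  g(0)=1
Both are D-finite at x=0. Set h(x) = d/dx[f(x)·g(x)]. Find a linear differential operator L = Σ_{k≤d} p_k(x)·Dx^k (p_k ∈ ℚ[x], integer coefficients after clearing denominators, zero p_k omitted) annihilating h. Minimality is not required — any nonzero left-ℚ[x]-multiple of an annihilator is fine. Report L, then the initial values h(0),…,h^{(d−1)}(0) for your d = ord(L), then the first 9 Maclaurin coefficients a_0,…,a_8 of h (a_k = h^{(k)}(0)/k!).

L = (17 + 120·x + 144·x^2) + (-5 - 32·x - 48·x^2)·Dx  (order 1).
h: a_k = 20, 68, 138, 86, 631/2, -1377/2, 58749/20, -1544007/140, 47328093/1120, …
ICs: h(0) = 20.

f: a_k = 4, 12, 18, 18, 27/2, 81/10, 81/20, 243/140, 729/1120, …
g: a_k = 1, 2, -2, 4, -10, 28, -84, 264, -858, …
L₀ := L_f ⊗_s L_g (sym. prod.), ord ≤ 1.
h₀' ⇒ L via d/dx closure of L₀.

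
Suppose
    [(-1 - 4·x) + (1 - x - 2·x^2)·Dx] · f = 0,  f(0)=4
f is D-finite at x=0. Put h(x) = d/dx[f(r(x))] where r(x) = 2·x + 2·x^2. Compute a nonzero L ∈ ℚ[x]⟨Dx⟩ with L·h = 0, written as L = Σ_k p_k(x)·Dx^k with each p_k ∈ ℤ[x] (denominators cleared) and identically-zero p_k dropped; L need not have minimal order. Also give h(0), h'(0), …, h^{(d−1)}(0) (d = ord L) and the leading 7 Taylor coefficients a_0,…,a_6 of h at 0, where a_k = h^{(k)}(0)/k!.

L = (14 + 108·x + 444·x^2 + 1312·x^3 + 2256·x^4 + 1920·x^5 + 640·x^6) + (-1 - 8·x + 6·x^2 + 148·x^3 + 440·x^4 + 624·x^5 + 448·x^6 + 128·x^7)·Dx  (order 1).
h: a_k = 8, 112, 768, 4928, 29920, 172992, 974848, …
ICs: h(0) = 8.

f: a_k = 4, 4, 12, 20, 44, 84, 172, …
f∘r: x↦r, Dx↦Dx/r' in L_f ⇒ L₀.
Differentiate: ansatz ord ≤ ord L₀ ⇒ L.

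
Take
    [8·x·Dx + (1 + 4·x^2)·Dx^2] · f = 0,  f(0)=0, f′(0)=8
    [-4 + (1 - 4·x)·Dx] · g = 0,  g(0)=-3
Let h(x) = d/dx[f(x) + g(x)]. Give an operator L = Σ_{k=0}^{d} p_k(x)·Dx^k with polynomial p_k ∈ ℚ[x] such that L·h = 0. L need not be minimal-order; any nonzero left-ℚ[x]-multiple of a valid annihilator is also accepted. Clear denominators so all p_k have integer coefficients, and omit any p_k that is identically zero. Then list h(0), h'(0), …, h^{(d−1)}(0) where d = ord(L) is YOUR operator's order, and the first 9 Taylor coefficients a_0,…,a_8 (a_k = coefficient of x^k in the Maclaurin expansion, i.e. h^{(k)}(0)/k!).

f: a_k = 0, 8, 0, -32/3, 0, 128/5, 0, -512/7, 0, …
g: a_k = -3, -12, -48, -192, -768, -3072, -12288, -49152, -196608, …
f+g: L₀ = lclm(L_f,L_g), ord ≤ 2+1.
h=h₀': d/dx-closure on L₀ ⇒ L.
L = (8 - 128·x - 96·x^2) + (-13 + 8·x - 100·x^2 - 96·x^3)·Dx + (1 - 3·x - 12·x^3 - 16·x^4)·Dx^2  (order 2).
h: a_k = -4, -96, -608, -3072, -15232, -73728, -344576, -1572864, -7075840, …
ICs: h(0) = -4, h′(0) = -96.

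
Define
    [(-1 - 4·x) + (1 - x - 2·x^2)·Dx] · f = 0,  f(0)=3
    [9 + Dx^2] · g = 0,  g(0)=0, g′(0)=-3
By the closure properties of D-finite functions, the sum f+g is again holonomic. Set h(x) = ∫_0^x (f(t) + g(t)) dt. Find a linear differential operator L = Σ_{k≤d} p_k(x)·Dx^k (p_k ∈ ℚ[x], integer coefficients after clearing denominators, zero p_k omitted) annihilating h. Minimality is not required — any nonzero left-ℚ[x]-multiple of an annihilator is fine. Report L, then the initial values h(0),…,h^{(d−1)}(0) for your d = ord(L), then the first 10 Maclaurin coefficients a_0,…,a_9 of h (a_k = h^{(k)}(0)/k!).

L = (117 + 486·x + 135·x^2 + 360·x^3 + 540·x^4 + 432·x^5)·Dx + (-45 + 63·x + 81·x^2 - 153·x^3 - 18·x^4 + 324·x^5 + 216·x^6)·Dx^2 + (13 + 54·x + 15·x^2 + 40·x^3 + 60·x^4 + 48·x^5)·Dx^3 + (-5 + 7·x + 9·x^2 - 17·x^3 - 2·x^4 + 36·x^5 + 24·x^6)·Dx^4  (order 4).
h: a_k = 0, 3, 0, 3, 39/8, 33/5, 813/80, 129/7, 143043/4480, 57, …
ICs: h(0) = 0, h′(0) = 3, h′′(0) = 0, h′′′(0) = 18.

f: a_k = 3, 3, 9, 15, 33, 63, 129, 255, 513, 1023, …
g: a_k = 0, -3, 0, 9/2, 0, -81/40, 0, 243/560, 0, -243/4480, …
h₀=f+g: left-lcm gives L₀, ord ≤ 3.
∫: right-multiply L₀ by Dx.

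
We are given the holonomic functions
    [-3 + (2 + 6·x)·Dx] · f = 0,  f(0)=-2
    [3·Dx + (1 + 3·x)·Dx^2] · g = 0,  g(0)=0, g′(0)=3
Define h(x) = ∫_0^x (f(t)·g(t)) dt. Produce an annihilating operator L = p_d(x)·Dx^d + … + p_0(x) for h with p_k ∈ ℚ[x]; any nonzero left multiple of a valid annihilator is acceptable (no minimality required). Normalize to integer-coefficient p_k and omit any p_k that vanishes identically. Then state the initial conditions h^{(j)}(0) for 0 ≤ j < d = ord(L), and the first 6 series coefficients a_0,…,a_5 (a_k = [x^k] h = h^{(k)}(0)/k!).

f: a_k = -2, -3, 9/4, -27/8, 405/64, -1701/128, …
g: a_k = 0, 3, -9/2, 9, -81/4, 243/5, …
Product ⇒ symmetric product L₀, ord ≤ 2.
Integrate: L := L₀·Dx.
L = 9·Dx + (4 + 24·x + 36·x^2)·Dx^3  (order 3).
h: a_k = 0, 0, -3, 0, 9/16, -27/20, …
ICs: h(0) = 0, h′(0) = 0, h′′(0) = -6.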